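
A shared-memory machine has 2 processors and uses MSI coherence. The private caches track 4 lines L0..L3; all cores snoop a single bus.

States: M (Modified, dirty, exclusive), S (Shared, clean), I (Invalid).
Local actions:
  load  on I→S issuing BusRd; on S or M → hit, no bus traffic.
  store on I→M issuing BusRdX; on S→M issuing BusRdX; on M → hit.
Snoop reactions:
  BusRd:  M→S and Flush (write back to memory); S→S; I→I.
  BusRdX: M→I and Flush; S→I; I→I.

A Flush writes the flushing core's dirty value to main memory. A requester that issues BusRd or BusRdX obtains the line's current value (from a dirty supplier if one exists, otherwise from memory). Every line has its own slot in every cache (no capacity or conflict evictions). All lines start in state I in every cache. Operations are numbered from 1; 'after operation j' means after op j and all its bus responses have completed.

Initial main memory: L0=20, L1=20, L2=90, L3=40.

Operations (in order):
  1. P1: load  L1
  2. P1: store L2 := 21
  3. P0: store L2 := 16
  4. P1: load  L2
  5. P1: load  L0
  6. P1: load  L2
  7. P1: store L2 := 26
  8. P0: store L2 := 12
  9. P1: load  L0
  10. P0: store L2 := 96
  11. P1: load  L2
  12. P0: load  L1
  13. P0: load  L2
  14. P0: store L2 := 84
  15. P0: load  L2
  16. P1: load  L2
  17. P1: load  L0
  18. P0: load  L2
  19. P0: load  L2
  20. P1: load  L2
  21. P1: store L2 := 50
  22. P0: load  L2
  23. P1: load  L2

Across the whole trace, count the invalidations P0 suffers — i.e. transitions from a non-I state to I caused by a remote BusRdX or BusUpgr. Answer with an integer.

invalidations = 2

  op1 P1: load  L1 → I/S on L1; bus BusRd; mem=20
  op2 P1: store L2 := 21 → I/M on L2; bus BusRdX; mem=90
  op3 P0: store L2 := 16 → M/I on L2; bus BusRdX Flush; mem=21
  op4 P1: load  L2 → S/S on L2; bus BusRd Flush; mem=16
  op5 P1: load  L0 → I/S on L0; bus BusRd; mem=20
  op6 P1: load  L2 → S/S on L2; bus (none); mem=16
  op7 P1: store L2 := 26 → I/M on L2; bus BusRdX; mem=16
  op8 P0: store L2 := 12 → M/I on L2; bus BusRdX Flush; mem=26
  op9 P1: load  L0 → I/S on L0; bus (none); mem=20
  op10 P0: store L2 := 96 → M/I on L2; bus (none); mem=26
  op11 P1: load  L2 → S/S on L2; bus BusRd Flush; mem=96
  op12 P0: load  L1 → S/S on L1; bus BusRd; mem=20
  op13 P0: load  L2 → S/S on L2; bus (none); mem=96
  op14 P0: store L2 := 84 → M/I on L2; bus BusRdX; mem=96
  op15 P0: load  L2 → M/I on L2; bus (none); mem=96
  op16 P1: load  L2 → S/S on L2; bus BusRd Flush; mem=84
  op17 P1: load  L0 → I/S on L0; bus (none); mem=20
  op18 P0: load  L2 → S/S on L2; bus (none); mem=84
  op19 P0: load  L2 → S/S on L2; bus (none); mem=84
  op20 P1: load  L2 → S/S on L2; bus (none); mem=84
  op21 P1: store L2 := 50 → I/M on L2; bus BusRdX; mem=84
  op22 P0: load  L2 → S/S on L2; bus BusRd Flush; mem=50
  op23 P1: load  L2 → S/S on L2; bus (none); mem=50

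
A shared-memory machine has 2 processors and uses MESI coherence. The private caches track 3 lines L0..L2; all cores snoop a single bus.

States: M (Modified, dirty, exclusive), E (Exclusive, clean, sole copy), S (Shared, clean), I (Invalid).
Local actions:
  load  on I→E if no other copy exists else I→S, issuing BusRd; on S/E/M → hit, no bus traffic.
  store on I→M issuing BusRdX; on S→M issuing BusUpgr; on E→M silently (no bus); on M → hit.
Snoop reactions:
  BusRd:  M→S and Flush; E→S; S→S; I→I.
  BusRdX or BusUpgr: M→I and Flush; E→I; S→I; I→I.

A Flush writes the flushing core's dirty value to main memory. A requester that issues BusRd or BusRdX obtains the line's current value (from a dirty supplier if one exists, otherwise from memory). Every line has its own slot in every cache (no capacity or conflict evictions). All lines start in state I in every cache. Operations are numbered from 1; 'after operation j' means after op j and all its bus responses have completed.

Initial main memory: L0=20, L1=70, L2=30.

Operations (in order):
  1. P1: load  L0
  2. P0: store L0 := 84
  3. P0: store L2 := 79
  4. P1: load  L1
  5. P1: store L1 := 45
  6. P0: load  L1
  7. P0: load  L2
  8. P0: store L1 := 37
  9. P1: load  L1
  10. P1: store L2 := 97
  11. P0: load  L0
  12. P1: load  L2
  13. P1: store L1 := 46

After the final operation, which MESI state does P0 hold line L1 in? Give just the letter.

  op1 P1: load  L0 → I/E on L0; bus BusRd; mem=20
  op2 P0: store L0 := 84 → M/I on L0; bus BusRdX; mem=20
  op3 P0: store L2 := 79 → M/I on L2; bus BusRdX; mem=30
  op4 P1: load  L1 → I/E on L1; bus BusRd; mem=70
  op5 P1: store L1 := 45 → I/M on L1; bus (none); mem=70
  op6 P0: load  L1 → S/S on L1; bus BusRd Flush; mem=45
  op7 P0: load  L2 → M/I on L2; bus (none); mem=30
  op8 P0: store L1 := 37 → M/I on L1; bus BusUpgr; mem=45
  op9 P1: load  L1 → S/S on L1; bus BusRd Flush; mem=37
  op10 P1: store L2 := 97 → I/M on L2; bus BusRdX Flush; mem=79
  op11 P0: load  L0 → M/I on L0; bus (none); mem=20
  op12 P1: load  L2 → I/M on L2; bus (none); mem=79
  op13 P1: store L1 := 46 → I/M on L1; bus BusUpgr; mem=37

state = I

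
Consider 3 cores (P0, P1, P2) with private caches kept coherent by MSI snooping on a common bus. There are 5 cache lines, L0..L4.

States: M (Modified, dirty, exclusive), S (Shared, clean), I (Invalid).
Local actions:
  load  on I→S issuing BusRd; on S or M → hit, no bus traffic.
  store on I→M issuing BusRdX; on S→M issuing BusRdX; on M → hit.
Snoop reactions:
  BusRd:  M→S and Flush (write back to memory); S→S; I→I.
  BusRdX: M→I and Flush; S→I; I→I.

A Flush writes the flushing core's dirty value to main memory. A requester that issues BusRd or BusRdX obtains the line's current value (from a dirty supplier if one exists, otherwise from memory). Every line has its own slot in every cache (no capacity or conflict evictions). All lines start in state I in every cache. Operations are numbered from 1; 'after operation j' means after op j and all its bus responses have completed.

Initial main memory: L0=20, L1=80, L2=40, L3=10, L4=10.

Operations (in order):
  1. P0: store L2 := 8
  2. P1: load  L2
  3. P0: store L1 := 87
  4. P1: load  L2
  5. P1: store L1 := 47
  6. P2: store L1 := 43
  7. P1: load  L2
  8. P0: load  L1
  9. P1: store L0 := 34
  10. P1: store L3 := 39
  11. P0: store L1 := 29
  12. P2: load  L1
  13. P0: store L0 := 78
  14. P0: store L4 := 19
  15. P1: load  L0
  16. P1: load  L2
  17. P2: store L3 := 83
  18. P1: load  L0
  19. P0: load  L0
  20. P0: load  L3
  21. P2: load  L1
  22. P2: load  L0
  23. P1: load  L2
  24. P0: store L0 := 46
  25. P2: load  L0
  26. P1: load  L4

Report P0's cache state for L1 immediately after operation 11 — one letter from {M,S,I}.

state = M

  op1 P0: store L2 := 8 → M/I/I on L2; bus BusRdX; mem=40
  op2 P1: load  L2 → S/S/I on L2; bus BusRd Flush; mem=8
  op3 P0: store L1 := 87 → M/I/I on L1; bus BusRdX; mem=80
  op4 P1: load  L2 → S/S/I on L2; bus (none); mem=8
  op5 P1: store L1 := 47 → I/M/I on L1; bus BusRdX Flush; mem=87
  op6 P2: store L1 := 43 → I/I/M on L1; bus BusRdX Flush; mem=47
  op7 P1: load  L2 → S/S/I on L2; bus (none); mem=8
  op8 P0: load  L1 → S/I/S on L1; bus BusRd Flush; mem=43
  op9 P1: store L0 := 34 → I/M/I on L0; bus BusRdX; mem=20
  op10 P1: store L3 := 39 → I/M/I on L3; bus BusRdX; mem=10
  op11 P0: store L1 := 29 → M/I/I on L1; bus BusRdX; mem=43
  op12 P2: load  L1 → S/I/S on L1; bus BusRd Flush; mem=29
  op13 P0: store L0 := 78 → M/I/I on L0; bus BusRdX Flush; mem=34
  op14 P0: store L4 := 19 → M/I/I on L4; bus BusRdX; mem=10
  op15 P1: load  L0 → S/S/I on L0; bus BusRd Flush; mem=78
  op16 P1: load  L2 → S/S/I on L2; bus (none); mem=8
  op17 P2: store L3 := 83 → I/I/M on L3; bus BusRdX Flush; mem=39
  op18 P1: load  L0 → S/S/I on L0; bus (none); mem=78
  op19 P0: load  L0 → S/S/I on L0; bus (none); mem=78
  op20 P0: load  L3 → S/I/S on L3; bus BusRd Flush; mem=83
  op21 P2: load  L1 → S/I/S on L1; bus (none); mem=29
  op22 P2: load  L0 → S/S/S on L0; bus BusRd; mem=78
  op23 P1: load  L2 → S/S/I on L2; bus (none); mem=8
  op24 P0: store L0 := 46 → M/I/I on L0; bus BusRdX; mem=78
  op25 P2: load  L0 → S/I/S on L0; bus BusRd Flush; mem=46
  op26 P1: load  L4 → S/S/I on L4; bus BusRd Flush; mem=19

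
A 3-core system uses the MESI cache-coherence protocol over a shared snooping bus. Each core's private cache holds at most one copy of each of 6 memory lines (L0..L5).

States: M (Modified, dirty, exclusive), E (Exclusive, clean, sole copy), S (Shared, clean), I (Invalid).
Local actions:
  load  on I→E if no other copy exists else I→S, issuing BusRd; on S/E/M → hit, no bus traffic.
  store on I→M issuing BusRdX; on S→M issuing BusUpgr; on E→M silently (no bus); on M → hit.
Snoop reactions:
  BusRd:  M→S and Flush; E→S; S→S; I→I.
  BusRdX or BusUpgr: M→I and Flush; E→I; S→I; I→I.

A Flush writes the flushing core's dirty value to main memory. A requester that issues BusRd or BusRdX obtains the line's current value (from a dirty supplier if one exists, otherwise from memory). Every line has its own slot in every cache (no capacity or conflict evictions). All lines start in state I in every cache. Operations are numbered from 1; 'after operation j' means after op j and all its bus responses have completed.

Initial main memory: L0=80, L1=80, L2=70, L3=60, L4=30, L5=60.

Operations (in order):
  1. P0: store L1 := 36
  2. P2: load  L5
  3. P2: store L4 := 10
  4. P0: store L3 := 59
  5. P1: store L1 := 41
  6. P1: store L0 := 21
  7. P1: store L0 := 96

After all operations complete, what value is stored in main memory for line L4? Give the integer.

1. P0: store L1 := 36  bus=[BusRdX]  L1: P0=M P1=I P2=I  mem[L1]=80
2. P2: load  L5  bus=[BusRd]  L5: P0=I P1=I P2=E  mem[L5]=60
3. P2: store L4 := 10  bus=[BusRdX]  L4: P0=I P1=I P2=M  mem[L4]=30
4. P0: store L3 := 59  bus=[BusRdX]  L3: P0=M P1=I P2=I  mem[L3]=60
5. P1: store L1 := 41  bus=[BusRdX,Flush]  L1: P0=I P1=M P2=I  mem[L1]=36
6. P1: store L0 := 21  bus=[BusRdX]  L0: P0=I P1=M P2=I  mem[L0]=80
7. P1: store L0 := 96  bus=[-]  L0: P0=I P1=M P2=I  mem[L0]=80

memory[L4] = 30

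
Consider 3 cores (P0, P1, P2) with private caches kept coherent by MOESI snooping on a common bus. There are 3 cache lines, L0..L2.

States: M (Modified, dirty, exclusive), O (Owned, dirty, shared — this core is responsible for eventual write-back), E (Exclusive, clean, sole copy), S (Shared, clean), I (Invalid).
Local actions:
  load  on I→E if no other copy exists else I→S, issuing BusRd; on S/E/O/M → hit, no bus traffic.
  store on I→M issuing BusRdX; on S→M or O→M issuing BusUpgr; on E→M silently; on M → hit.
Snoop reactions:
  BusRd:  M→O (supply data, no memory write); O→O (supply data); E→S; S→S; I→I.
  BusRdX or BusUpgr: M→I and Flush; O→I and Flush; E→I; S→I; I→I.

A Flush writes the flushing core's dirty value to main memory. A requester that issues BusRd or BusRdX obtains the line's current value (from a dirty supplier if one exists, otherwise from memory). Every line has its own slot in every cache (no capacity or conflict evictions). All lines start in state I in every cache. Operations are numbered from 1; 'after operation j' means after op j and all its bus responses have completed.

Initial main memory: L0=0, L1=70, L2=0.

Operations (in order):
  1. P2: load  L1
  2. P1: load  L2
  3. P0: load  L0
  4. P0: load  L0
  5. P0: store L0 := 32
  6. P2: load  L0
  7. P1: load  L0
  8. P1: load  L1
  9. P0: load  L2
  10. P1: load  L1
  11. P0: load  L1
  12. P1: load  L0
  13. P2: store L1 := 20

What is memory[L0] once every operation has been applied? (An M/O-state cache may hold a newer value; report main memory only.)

memory[L0] = 0

1. P2: load  L1  bus=[BusRd]  L1: P0=I P1=I P2=E  mem[L1]=70
2. P1: load  L2  bus=[BusRd]  L2: P0=I P1=E P2=I  mem[L2]=0
3. P0: load  L0  bus=[BusRd]  L0: P0=E P1=I P2=I  mem[L0]=0
4. P0: load  L0  bus=[-]  L0: P0=E P1=I P2=I  mem[L0]=0
5. P0: store L0 := 32  bus=[-]  L0: P0=M P1=I P2=I  mem[L0]=0
6. P2: load  L0  bus=[BusRd]  L0: P0=O P1=I P2=S  mem[L0]=0
7. P1: load  L0  bus=[BusRd]  L0: P0=O P1=S P2=S  mem[L0]=0
8. P1: load  L1  bus=[BusRd]  L1: P0=I P1=S P2=S  mem[L1]=70
9. P0: load  L2  bus=[BusRd]  L2: P0=S P1=S P2=I  mem[L2]=0
10. P1: load  L1  bus=[-]  L1: P0=I P1=S P2=S  mem[L1]=70
11. P0: load  L1  bus=[BusRd]  L1: P0=S P1=S P2=S  mem[L1]=70
12. P1: load  L0  bus=[-]  L0: P0=O P1=S P2=S  mem[L0]=0
13. P2: store L1 := 20  bus=[BusUpgr]  L1: P0=I P1=I P2=M  mem[L1]=70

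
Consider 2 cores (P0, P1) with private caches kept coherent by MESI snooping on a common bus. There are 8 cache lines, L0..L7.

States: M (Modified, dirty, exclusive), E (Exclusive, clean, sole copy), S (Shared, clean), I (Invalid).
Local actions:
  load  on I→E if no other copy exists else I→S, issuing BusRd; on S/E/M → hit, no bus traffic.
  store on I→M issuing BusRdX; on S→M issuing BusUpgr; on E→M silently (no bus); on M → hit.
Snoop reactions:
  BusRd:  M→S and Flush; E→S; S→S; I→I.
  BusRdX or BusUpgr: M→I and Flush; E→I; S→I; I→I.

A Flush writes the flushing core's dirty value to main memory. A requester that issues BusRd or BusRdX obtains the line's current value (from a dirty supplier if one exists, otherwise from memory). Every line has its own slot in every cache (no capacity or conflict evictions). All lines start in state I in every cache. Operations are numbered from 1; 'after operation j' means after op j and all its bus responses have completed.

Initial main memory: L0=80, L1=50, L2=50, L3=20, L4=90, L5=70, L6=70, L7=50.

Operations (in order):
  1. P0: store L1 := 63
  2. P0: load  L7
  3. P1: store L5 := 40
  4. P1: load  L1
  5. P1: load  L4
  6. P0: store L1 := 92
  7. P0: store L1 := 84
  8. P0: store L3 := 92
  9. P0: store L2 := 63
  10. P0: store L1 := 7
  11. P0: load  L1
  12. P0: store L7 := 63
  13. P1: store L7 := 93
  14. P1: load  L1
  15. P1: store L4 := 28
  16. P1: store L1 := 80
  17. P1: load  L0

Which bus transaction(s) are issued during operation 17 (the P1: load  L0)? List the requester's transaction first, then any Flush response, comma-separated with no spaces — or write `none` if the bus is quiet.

[1] P0: store L1 := 63 | P0:M(63), P1:I | bus: BusRdX
[2] P0: load  L7 | P0:E(50), P1:I | bus: BusRd
[3] P1: store L5 := 40 | P0:I, P1:M(40) | bus: BusRdX
[4] P1: load  L1 | P0:S(63), P1:S(63) | bus: BusRd,Flush
[5] P1: load  L4 | P0:I, P1:E(90) | bus: BusRd
[6] P0: store L1 := 92 | P0:M(92), P1:I | bus: BusUpgr
[7] P0: store L1 := 84 | P0:M(84), P1:I | bus: none
[8] P0: store L3 := 92 | P0:M(92), P1:I | bus: BusRdX
[9] P0: store L2 := 63 | P0:M(63), P1:I | bus: BusRdX
[10] P0: store L1 := 7 | P0:M(7), P1:I | bus: none
[11] P0: load  L1 | P0:M(7), P1:I | bus: none
[12] P0: store L7 := 63 | P0:M(63), P1:I | bus: none
[13] P1: store L7 := 93 | P0:I, P1:M(93) | bus: BusRdX,Flush
[14] P1: load  L1 | P0:S(7), P1:S(7) | bus: BusRd,Flush
[15] P1: store L4 := 28 | P0:I, P1:M(28) | bus: none
[16] P1: store L1 := 80 | P0:I, P1:M(80) | bus: BusUpgr
[17] P1: load  L0 | P0:I, P1:E(80) | bus: BusRd

bus = BusRd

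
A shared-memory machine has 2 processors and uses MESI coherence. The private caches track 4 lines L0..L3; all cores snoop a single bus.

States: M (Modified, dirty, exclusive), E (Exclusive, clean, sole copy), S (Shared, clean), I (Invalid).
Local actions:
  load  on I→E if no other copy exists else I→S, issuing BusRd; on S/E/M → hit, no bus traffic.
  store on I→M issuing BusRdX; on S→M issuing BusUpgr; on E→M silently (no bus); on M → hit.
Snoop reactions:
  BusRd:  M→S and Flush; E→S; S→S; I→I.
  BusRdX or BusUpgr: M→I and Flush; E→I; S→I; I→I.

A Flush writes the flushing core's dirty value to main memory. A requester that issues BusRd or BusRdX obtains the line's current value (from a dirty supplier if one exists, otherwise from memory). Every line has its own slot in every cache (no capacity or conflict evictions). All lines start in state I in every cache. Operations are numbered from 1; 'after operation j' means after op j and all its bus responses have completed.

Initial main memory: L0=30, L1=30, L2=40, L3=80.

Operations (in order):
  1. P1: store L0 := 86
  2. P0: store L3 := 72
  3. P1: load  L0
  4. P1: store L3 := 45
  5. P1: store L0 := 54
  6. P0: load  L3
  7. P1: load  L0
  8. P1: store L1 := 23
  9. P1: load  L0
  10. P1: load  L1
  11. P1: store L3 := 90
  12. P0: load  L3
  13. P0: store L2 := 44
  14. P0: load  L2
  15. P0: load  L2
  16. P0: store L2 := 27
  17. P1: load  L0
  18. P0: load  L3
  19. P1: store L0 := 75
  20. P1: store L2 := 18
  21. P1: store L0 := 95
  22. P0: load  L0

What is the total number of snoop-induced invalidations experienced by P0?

invalidations = 3

  op1 P1: store L0 := 86 → I/M on L0; bus BusRdX; mem=30
  op2 P0: store L3 := 72 → M/I on L3; bus BusRdX; mem=80
  op3 P1: load  L0 → I/M on L0; bus (none); mem=30
  op4 P1: store L3 := 45 → I/M on L3; bus BusRdX Flush; mem=72
  op5 P1: store L0 := 54 → I/M on L0; bus (none); mem=30
  op6 P0: load  L3 → S/S on L3; bus BusRd Flush; mem=45
  op7 P1: load  L0 → I/M on L0; bus (none); mem=30
  op8 P1: store L1 := 23 → I/M on L1; bus BusRdX; mem=30
  op9 P1: load  L0 → I/M on L0; bus (none); mem=30
  op10 P1: load  L1 → I/M on L1; bus (none); mem=30
  op11 P1: store L3 := 90 → I/M on L3; bus BusUpgr; mem=45
  op12 P0: load  L3 → S/S on L3; bus BusRd Flush; mem=90
  op13 P0: store L2 := 44 → M/I on L2; bus BusRdX; mem=40
  op14 P0: load  L2 → M/I on L2; bus (none); mem=40
  op15 P0: load  L2 → M/I on L2; bus (none); mem=40
  op16 P0: store L2 := 27 → M/I on L2; bus (none); mem=40
  op17 P1: load  L0 → I/M on L0; bus (none); mem=30
  op18 P0: load  L3 → S/S on L3; bus (none); mem=90
  op19 P1: store L0 := 75 → I/M on L0; bus (none); mem=30
  op20 P1: store L2 := 18 → I/M on L2; bus BusRdX Flush; mem=27
  op21 P1: store L0 := 95 → I/M on L0; bus (none); mem=30
  op22 P0: load  L0 → S/S on L0; bus BusRd Flush; mem=95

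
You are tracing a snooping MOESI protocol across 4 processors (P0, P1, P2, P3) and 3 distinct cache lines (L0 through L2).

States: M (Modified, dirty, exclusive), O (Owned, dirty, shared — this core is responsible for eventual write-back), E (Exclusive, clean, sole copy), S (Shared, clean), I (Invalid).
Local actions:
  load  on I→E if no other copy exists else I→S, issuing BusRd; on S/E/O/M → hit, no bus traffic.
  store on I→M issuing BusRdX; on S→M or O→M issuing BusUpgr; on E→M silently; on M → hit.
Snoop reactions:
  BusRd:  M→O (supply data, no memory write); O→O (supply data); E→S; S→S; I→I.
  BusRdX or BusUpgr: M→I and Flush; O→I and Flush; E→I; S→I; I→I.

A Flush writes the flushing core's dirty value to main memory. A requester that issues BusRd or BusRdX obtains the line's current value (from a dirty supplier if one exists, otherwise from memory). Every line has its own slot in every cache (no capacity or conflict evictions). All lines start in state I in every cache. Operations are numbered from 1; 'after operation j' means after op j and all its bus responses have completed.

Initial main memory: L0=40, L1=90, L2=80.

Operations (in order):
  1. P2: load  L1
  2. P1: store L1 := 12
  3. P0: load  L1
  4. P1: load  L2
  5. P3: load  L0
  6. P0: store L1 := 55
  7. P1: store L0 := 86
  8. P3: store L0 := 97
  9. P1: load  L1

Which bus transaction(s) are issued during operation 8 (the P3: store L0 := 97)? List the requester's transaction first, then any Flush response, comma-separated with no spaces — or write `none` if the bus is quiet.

step 1: P2: load  L1  ⟶  IIEI  (L1)  txn=BusRd  M[L1]=90
step 2: P1: store L1 := 12  ⟶  IMII  (L1)  txn=BusRdX  M[L1]=90
step 3: P0: load  L1  ⟶  SOII  (L1)  txn=BusRd  M[L1]=90
step 4: P1: load  L2  ⟶  IEII  (L2)  txn=BusRd  M[L2]=80
step 5: P3: load  L0  ⟶  IIIE  (L0)  txn=BusRd  M[L0]=40
step 6: P0: store L1 := 55  ⟶  MIII  (L1)  txn=BusUpgr+Flush  M[L1]=12
step 7: P1: store L0 := 86  ⟶  IMII  (L0)  txn=BusRdX  M[L0]=40
step 8: P3: store L0 := 97  ⟶  IIIM  (L0)  txn=BusRdX+Flush  M[L0]=86
step 9: P1: load  L1  ⟶  OSII  (L1)  txn=BusRd  M[L1]=12

bus = BusRdX,Flush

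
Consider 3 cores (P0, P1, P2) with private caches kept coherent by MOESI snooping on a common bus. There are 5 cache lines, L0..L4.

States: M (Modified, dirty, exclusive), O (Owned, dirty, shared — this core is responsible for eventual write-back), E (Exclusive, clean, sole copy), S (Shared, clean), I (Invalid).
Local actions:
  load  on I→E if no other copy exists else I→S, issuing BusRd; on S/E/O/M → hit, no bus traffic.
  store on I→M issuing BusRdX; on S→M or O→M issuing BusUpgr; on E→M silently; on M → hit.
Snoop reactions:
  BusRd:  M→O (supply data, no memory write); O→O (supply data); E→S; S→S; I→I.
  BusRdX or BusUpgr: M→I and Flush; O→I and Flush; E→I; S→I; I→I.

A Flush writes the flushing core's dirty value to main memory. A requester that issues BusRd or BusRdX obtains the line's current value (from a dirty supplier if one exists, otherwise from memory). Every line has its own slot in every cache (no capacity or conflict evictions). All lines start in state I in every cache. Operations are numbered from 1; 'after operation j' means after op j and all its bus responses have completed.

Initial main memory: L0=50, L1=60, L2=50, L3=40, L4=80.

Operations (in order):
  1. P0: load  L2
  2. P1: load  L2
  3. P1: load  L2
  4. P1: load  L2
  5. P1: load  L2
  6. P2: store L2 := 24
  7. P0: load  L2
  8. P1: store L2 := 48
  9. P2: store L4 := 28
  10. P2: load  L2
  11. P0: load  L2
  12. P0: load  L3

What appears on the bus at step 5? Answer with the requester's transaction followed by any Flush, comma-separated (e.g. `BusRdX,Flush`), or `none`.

bus = none

step 1: P0: load  L2  ⟶  EII  (L2)  txn=BusRd  M[L2]=50
step 2: P1: load  L2  ⟶  SSI  (L2)  txn=BusRd  M[L2]=50
step 3: P1: load  L2  ⟶  SSI  (L2)  txn=∅  M[L2]=50
step 4: P1: load  L2  ⟶  SSI  (L2)  txn=∅  M[L2]=50
step 5: P1: load  L2  ⟶  SSI  (L2)  txn=∅  M[L2]=50
step 6: P2: store L2 := 24  ⟶  IIM  (L2)  txn=BusRdX  M[L2]=50
step 7: P0: load  L2  ⟶  SIO  (L2)  txn=BusRd  M[L2]=50
step 8: P1: store L2 := 48  ⟶  IMI  (L2)  txn=BusRdX+Flush  M[L2]=24
step 9: P2: store L4 := 28  ⟶  IIM  (L4)  txn=BusRdX  M[L4]=80
step 10: P2: load  L2  ⟶  IOS  (L2)  txn=BusRd  M[L2]=24
step 11: P0: load  L2  ⟶  SOS  (L2)  txn=BusRd  M[L2]=24
step 12: P0: load  L3  ⟶  EII  (L3)  txn=BusRd  M[L3]=40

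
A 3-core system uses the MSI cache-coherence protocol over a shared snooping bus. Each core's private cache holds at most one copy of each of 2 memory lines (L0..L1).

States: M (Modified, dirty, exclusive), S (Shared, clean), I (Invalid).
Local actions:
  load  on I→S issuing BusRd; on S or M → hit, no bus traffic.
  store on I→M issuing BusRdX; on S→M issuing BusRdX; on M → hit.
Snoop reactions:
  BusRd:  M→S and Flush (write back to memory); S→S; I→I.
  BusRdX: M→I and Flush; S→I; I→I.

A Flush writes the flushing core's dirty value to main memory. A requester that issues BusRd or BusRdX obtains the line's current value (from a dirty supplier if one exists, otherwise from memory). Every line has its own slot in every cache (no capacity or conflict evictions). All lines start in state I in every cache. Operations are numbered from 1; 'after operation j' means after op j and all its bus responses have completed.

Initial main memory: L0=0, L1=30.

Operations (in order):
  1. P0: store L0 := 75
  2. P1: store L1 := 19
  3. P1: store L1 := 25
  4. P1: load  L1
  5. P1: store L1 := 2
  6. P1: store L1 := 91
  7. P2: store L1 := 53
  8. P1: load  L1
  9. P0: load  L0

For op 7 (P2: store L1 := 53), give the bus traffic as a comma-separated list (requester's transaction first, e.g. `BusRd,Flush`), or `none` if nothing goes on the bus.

1. P0: store L0 := 75  bus=[BusRdX]  L0: P0=M P1=I P2=I  mem[L0]=0
2. P1: store L1 := 19  bus=[BusRdX]  L1: P0=I P1=M P2=I  mem[L1]=30
3. P1: store L1 := 25  bus=[-]  L1: P0=I P1=M P2=I  mem[L1]=30
4. P1: load  L1  bus=[-]  L1: P0=I P1=M P2=I  mem[L1]=30
5. P1: store L1 := 2  bus=[-]  L1: P0=I P1=M P2=I  mem[L1]=30
6. P1: store L1 := 91  bus=[-]  L1: P0=I P1=M P2=I  mem[L1]=30
7. P2: store L1 := 53  bus=[BusRdX,Flush]  L1: P0=I P1=I P2=M  mem[L1]=91
8. P1: load  L1  bus=[BusRd,Flush]  L1: P0=I P1=S P2=S  mem[L1]=53
9. P0: load  L0  bus=[-]  L0: P0=M P1=I P2=I  mem[L0]=0

bus = BusRdX,Flush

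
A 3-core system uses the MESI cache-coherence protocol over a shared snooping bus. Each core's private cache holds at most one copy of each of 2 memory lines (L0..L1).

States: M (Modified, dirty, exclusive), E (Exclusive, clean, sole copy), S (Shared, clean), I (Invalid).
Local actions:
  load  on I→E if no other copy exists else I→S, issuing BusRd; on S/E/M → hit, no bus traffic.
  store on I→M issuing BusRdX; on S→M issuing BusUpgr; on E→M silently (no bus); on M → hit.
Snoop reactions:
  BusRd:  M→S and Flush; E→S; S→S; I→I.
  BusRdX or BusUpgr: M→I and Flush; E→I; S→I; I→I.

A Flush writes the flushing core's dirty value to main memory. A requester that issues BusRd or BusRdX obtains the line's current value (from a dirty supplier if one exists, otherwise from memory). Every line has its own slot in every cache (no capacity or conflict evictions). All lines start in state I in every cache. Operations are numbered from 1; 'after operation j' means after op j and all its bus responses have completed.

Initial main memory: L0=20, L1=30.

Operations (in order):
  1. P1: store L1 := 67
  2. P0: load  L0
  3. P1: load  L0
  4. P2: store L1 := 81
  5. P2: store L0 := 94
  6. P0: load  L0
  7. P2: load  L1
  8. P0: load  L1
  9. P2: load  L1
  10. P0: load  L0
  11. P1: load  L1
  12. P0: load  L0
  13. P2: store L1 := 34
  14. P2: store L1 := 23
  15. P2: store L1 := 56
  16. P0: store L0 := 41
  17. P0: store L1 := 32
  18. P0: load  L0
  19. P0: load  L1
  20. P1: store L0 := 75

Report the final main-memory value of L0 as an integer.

memory[L0] = 41

1. P1: store L1 := 67  bus=[BusRdX]  L1: P0=I P1=M P2=I  mem[L1]=30
2. P0: load  L0  bus=[BusRd]  L0: P0=E P1=I P2=I  mem[L0]=20
3. P1: load  L0  bus=[BusRd]  L0: P0=S P1=S P2=I  mem[L0]=20
4. P2: store L1 := 81  bus=[BusRdX,Flush]  L1: P0=I P1=I P2=M  mem[L1]=67
5. P2: store L0 := 94  bus=[BusRdX]  L0: P0=I P1=I P2=M  mem[L0]=20
6. P0: load  L0  bus=[BusRd,Flush]  L0: P0=S P1=I P2=S  mem[L0]=94
7. P2: load  L1  bus=[-]  L1: P0=I P1=I P2=M  mem[L1]=67
8. P0: load  L1  bus=[BusRd,Flush]  L1: P0=S P1=I P2=S  mem[L1]=81
9. P2: load  L1  bus=[-]  L1: P0=S P1=I P2=S  mem[L1]=81
10. P0: load  L0  bus=[-]  L0: P0=S P1=I P2=S  mem[L0]=94
11. P1: load  L1  bus=[BusRd]  L1: P0=S P1=S P2=S  mem[L1]=81
12. P0: load  L0  bus=[-]  L0: P0=S P1=I P2=S  mem[L0]=94
13. P2: store L1 := 34  bus=[BusUpgr]  L1: P0=I P1=I P2=M  mem[L1]=81
14. P2: store L1 := 23  bus=[-]  L1: P0=I P1=I P2=M  mem[L1]=81
15. P2: store L1 := 56  bus=[-]  L1: P0=I P1=I P2=M  mem[L1]=81
16. P0: store L0 := 41  bus=[BusUpgr]  L0: P0=M P1=I P2=I  mem[L0]=94
17. P0: store L1 := 32  bus=[BusRdX,Flush]  L1: P0=M P1=I P2=I  mem[L1]=56
18. P0: load  L0  bus=[-]  L0: P0=M P1=I P2=I  mem[L0]=94
19. P0: load  L1  bus=[-]  L1: P0=M P1=I P2=I  mem[L1]=56
20. P1: store L0 := 75  bus=[BusRdX,Flush]  L0: P0=I P1=M P2=I  mem[L0]=41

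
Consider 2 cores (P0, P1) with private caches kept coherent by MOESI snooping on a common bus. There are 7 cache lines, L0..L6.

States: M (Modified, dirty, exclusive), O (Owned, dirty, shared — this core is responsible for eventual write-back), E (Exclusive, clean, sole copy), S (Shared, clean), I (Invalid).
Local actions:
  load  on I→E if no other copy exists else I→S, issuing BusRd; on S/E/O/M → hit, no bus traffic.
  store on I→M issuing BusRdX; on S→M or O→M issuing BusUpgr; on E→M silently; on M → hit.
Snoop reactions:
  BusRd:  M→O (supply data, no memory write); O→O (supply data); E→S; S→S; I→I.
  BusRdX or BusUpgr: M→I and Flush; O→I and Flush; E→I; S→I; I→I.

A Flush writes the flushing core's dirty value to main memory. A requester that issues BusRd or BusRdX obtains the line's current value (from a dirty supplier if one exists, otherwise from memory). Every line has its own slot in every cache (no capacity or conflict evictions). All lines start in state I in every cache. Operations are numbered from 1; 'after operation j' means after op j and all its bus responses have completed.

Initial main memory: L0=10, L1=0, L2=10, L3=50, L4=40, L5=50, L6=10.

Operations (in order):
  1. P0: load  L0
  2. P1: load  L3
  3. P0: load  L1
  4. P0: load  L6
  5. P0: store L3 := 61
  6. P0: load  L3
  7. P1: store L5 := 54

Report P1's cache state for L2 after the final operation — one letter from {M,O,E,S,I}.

state = I

step 1: P0: load  L0  ⟶  EI  (L0)  txn=BusRd  M[L0]=10
step 2: P1: load  L3  ⟶  IE  (L3)  txn=BusRd  M[L3]=50
step 3: P0: load  L1  ⟶  EI  (L1)  txn=BusRd  M[L1]=0
step 4: P0: load  L6  ⟶  EI  (L6)  txn=BusRd  M[L6]=10
step 5: P0: store L3 := 61  ⟶  MI  (L3)  txn=BusRdX  M[L3]=50
step 6: P0: load  L3  ⟶  MI  (L3)  txn=∅  M[L3]=50
step 7: P1: store L5 := 54  ⟶  IM  (L5)  txn=BusRdX  M[L5]=50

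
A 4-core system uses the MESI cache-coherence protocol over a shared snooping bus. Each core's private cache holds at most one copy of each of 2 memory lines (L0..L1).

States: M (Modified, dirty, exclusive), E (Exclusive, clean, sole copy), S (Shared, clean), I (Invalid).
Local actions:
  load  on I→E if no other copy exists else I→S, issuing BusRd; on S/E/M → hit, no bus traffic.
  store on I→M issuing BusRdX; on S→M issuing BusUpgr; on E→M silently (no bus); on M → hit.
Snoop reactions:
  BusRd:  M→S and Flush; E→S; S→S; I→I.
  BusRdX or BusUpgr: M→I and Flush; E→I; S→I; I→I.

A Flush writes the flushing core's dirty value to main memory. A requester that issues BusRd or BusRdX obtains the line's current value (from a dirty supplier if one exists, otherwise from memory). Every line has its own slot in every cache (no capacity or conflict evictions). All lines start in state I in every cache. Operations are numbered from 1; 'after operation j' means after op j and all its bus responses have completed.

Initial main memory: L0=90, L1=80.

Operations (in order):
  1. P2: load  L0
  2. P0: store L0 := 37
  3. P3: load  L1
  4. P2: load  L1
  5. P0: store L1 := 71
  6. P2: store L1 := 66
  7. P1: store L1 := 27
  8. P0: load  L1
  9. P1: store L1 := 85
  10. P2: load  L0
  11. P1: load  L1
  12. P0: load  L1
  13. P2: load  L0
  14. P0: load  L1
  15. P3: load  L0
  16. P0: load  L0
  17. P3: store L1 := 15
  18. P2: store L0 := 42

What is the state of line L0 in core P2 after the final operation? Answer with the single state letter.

1. P2: load  L0  bus=[BusRd]  L0: P0=I P1=I P2=E P3=I  mem[L0]=90
2. P0: store L0 := 37  bus=[BusRdX]  L0: P0=M P1=I P2=I P3=I  mem[L0]=90
3. P3: load  L1  bus=[BusRd]  L1: P0=I P1=I P2=I P3=E  mem[L1]=80
4. P2: load  L1  bus=[BusRd]  L1: P0=I P1=I P2=S P3=S  mem[L1]=80
5. P0: store L1 := 71  bus=[BusRdX]  L1: P0=M P1=I P2=I P3=I  mem[L1]=80
6. P2: store L1 := 66  bus=[BusRdX,Flush]  L1: P0=I P1=I P2=M P3=I  mem[L1]=71
7. P1: store L1 := 27  bus=[BusRdX,Flush]  L1: P0=I P1=M P2=I P3=I  mem[L1]=66
8. P0: load  L1  bus=[BusRd,Flush]  L1: P0=S P1=S P2=I P3=I  mem[L1]=27
9. P1: store L1 := 85  bus=[BusUpgr]  L1: P0=I P1=M P2=I P3=I  mem[L1]=27
10. P2: load  L0  bus=[BusRd,Flush]  L0: P0=S P1=I P2=S P3=I  mem[L0]=37
11. P1: load  L1  bus=[-]  L1: P0=I P1=M P2=I P3=I  mem[L1]=27
12. P0: load  L1  bus=[BusRd,Flush]  L1: P0=S P1=S P2=I P3=I  mem[L1]=85
13. P2: load  L0  bus=[-]  L0: P0=S P1=I P2=S P3=I  mem[L0]=37
14. P0: load  L1  bus=[-]  L1: P0=S P1=S P2=I P3=I  mem[L1]=85
15. P3: load  L0  bus=[BusRd]  L0: P0=S P1=I P2=S P3=S  mem[L0]=37
16. P0: load  L0  bus=[-]  L0: P0=S P1=I P2=S P3=S  mem[L0]=37
17. P3: store L1 := 15  bus=[BusRdX]  L1: P0=I P1=I P2=I P3=M  mem[L1]=85
18. P2: store L0 := 42  bus=[BusUpgr]  L0: P0=I P1=I P2=M P3=I  mem[L0]=37

state = M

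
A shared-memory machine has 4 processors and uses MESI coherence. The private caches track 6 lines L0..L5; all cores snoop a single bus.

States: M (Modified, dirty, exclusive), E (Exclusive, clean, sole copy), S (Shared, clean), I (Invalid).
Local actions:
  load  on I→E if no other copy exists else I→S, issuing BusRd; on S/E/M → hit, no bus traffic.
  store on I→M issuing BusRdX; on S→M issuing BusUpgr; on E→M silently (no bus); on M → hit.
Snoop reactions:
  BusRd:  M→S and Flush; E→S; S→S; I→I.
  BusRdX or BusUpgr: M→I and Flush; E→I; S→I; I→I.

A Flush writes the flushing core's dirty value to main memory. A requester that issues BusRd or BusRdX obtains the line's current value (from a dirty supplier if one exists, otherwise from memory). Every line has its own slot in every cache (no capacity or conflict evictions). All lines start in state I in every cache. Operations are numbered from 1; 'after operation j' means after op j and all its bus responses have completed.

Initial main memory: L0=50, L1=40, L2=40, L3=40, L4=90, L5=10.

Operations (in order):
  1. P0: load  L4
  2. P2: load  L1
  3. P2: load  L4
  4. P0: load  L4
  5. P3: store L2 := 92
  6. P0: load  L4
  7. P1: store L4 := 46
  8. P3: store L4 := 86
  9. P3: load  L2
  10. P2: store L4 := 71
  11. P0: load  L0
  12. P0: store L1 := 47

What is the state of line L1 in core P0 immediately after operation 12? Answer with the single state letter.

state = M

[1] P0: load  L4 | P0:E(90), P1:I, P2:I, P3:I | bus: BusRd
[2] P2: load  L1 | P0:I, P1:I, P2:E(40), P3:I | bus: BusRd
[3] P2: load  L4 | P0:S(90), P1:I, P2:S(90), P3:I | bus: BusRd
[4] P0: load  L4 | P0:S(90), P1:I, P2:S(90), P3:I | bus: none
[5] P3: store L2 := 92 | P0:I, P1:I, P2:I, P3:M(92) | bus: BusRdX
[6] P0: load  L4 | P0:S(90), P1:I, P2:S(90), P3:I | bus: none
[7] P1: store L4 := 46 | P0:I, P1:M(46), P2:I, P3:I | bus: BusRdX
[8] P3: store L4 := 86 | P0:I, P1:I, P2:I, P3:M(86) | bus: BusRdX,Flush
[9] P3: load  L2 | P0:I, P1:I, P2:I, P3:M(92) | bus: none
[10] P2: store L4 := 71 | P0:I, P1:I, P2:M(71), P3:I | bus: BusRdX,Flush
[11] P0: load  L0 | P0:E(50), P1:I, P2:I, P3:I | bus: BusRd
[12] P0: store L1 := 47 | P0:M(47), P1:I, P2:I, P3:I | bus: BusRdX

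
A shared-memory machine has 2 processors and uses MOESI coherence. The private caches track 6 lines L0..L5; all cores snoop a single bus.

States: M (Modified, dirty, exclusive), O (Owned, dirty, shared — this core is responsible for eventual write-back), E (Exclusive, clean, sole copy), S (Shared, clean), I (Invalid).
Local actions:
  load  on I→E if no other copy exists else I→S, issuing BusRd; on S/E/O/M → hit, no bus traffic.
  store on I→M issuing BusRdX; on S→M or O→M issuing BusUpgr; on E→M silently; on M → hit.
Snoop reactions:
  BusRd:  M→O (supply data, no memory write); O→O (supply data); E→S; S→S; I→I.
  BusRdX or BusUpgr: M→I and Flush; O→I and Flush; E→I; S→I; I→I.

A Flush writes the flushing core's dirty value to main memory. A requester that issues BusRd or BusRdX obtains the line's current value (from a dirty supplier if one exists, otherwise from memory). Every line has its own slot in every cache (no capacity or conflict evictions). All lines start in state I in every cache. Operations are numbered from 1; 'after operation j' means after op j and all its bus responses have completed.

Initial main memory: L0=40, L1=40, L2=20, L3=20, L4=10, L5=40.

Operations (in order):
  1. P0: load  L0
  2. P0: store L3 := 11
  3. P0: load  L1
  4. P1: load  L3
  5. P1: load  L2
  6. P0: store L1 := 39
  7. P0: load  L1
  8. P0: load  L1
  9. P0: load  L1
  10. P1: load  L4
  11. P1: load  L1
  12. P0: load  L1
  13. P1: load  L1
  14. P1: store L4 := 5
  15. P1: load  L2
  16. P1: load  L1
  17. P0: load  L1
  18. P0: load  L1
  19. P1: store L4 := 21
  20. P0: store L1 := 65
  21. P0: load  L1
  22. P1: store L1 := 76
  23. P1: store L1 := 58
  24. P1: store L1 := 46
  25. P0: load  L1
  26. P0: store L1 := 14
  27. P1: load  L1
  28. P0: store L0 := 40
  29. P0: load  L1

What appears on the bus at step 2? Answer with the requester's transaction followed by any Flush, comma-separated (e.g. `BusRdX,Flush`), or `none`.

step 1: P0: load  L0  ⟶  EI  (L0)  txn=BusRd  M[L0]=40
step 2: P0: store L3 := 11  ⟶  MI  (L3)  txn=BusRdX  M[L3]=20
step 3: P0: load  L1  ⟶  EI  (L1)  txn=BusRd  M[L1]=40
step 4: P1: load  L3  ⟶  OS  (L3)  txn=BusRd  M[L3]=20
step 5: P1: load  L2  ⟶  IE  (L2)  txn=BusRd  M[L2]=20
step 6: P0: store L1 := 39  ⟶  MI  (L1)  txn=∅  M[L1]=40
step 7: P0: load  L1  ⟶  MI  (L1)  txn=∅  M[L1]=40
step 8: P0: load  L1  ⟶  MI  (L1)  txn=∅  M[L1]=40
step 9: P0: load  L1  ⟶  MI  (L1)  txn=∅  M[L1]=40
step 10: P1: load  L4  ⟶  IE  (L4)  txn=BusRd  M[L4]=10
step 11: P1: load  L1  ⟶  OS  (L1)  txn=BusRd  M[L1]=40
step 12: P0: load  L1  ⟶  OS  (L1)  txn=∅  M[L1]=40
step 13: P1: load  L1  ⟶  OS  (L1)  txn=∅  M[L1]=40
step 14: P1: store L4 := 5  ⟶  IM  (L4)  txn=∅  M[L4]=10
step 15: P1: load  L2  ⟶  IE  (L2)  txn=∅  M[L2]=20
step 16: P1: load  L1  ⟶  OS  (L1)  txn=∅  M[L1]=40
step 17: P0: load  L1  ⟶  OS  (L1)  txn=∅  M[L1]=40
step 18: P0: load  L1  ⟶  OS  (L1)  txn=∅  M[L1]=40
step 19: P1: store L4 := 21  ⟶  IM  (L4)  txn=∅  M[L4]=10
step 20: P0: store L1 := 65  ⟶  MI  (L1)  txn=BusUpgr  M[L1]=40
step 21: P0: load  L1  ⟶  MI  (L1)  txn=∅  M[L1]=40
step 22: P1: store L1 := 76  ⟶  IM  (L1)  txn=BusRdX+Flush  M[L1]=65
step 23: P1: store L1 := 58  ⟶  IM  (L1)  txn=∅  M[L1]=65
step 24: P1: store L1 := 46  ⟶  IM  (L1)  txn=∅  M[L1]=65
step 25: P0: load  L1  ⟶  SO  (L1)  txn=BusRd  M[L1]=65
step 26: P0: store L1 := 14  ⟶  MI  (L1)  txn=BusUpgr+Flush  M[L1]=46
step 27: P1: load  L1  ⟶  OS  (L1)  txn=BusRd  M[L1]=46
step 28: P0: store L0 := 40  ⟶  MI  (L0)  txn=∅  M[L0]=40
step 29: P0: load  L1  ⟶  OS  (L1)  txn=∅  M[L1]=46

bus = BusRdX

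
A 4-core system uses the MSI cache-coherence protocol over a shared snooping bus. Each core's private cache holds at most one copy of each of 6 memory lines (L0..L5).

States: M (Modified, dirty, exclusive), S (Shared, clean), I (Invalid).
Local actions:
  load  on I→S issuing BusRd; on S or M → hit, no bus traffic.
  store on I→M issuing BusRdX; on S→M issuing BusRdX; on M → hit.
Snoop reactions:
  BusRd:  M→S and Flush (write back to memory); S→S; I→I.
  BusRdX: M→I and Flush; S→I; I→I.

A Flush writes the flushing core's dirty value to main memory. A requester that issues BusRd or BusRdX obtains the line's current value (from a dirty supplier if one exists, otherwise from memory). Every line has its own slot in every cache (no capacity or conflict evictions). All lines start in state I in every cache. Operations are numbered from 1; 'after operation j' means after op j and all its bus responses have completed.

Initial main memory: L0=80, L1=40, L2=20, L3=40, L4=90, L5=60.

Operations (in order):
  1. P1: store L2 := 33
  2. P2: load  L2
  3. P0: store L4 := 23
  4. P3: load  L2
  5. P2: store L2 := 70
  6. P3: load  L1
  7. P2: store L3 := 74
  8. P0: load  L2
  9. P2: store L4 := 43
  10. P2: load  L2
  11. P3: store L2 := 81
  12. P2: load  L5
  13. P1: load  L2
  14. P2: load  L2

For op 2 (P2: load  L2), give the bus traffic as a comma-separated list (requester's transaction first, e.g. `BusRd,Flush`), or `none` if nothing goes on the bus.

[1] P1: store L2 := 33 | P0:I, P1:M(33), P2:I, P3:I | bus: BusRdX
[2] P2: load  L2 | P0:I, P1:S(33), P2:S(33), P3:I | bus: BusRd,Flush
[3] P0: store L4 := 23 | P0:M(23), P1:I, P2:I, P3:I | bus: BusRdX
[4] P3: load  L2 | P0:I, P1:S(33), P2:S(33), P3:S(33) | bus: BusRd
[5] P2: store L2 := 70 | P0:I, P1:I, P2:M(70), P3:I | bus: BusRdX
[6] P3: load  L1 | P0:I, P1:I, P2:I, P3:S(40) | bus: BusRd
[7] P2: store L3 := 74 | P0:I, P1:I, P2:M(74), P3:I | bus: BusRdX
[8] P0: load  L2 | P0:S(70), P1:I, P2:S(70), P3:I | bus: BusRd,Flush
[9] P2: store L4 := 43 | P0:I, P1:I, P2:M(43), P3:I | bus: BusRdX,Flush
[10] P2: load  L2 | P0:S(70), P1:I, P2:S(70), P3:I | bus: none
[11] P3: store L2 := 81 | P0:I, P1:I, P2:I, P3:M(81) | bus: BusRdX
[12] P2: load  L5 | P0:I, P1:I, P2:S(60), P3:I | bus: BusRd
[13] P1: load  L2 | P0:I, P1:S(81), P2:I, P3:S(81) | bus: BusRd,Flush
[14] P2: load  L2 | P0:I, P1:S(81), P2:S(81), P3:S(81) | bus: BusRd

bus = BusRd,Flush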